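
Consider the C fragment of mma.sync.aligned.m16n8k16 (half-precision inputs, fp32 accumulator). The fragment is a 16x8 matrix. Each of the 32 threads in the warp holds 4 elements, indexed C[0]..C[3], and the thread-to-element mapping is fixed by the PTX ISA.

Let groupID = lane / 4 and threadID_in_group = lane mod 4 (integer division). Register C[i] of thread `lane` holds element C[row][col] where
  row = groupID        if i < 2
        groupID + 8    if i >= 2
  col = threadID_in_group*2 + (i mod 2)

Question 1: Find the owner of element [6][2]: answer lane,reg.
r=6->g=6,rb=0  c=2->t=1,b0=0
L=6*4+1=25  i=0*2+0=0

25,0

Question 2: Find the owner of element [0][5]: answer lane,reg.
2,1

r:0=>grp=0,rB=0  c:5=>tig=2,lo=1
L=0*4+2=2  i=0*2+1=1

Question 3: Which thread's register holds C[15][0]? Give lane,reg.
28,2

r=15→G=7,rhi=1  c=0→T=0,p=0
L=7*4+0=28  i=1*2+0=2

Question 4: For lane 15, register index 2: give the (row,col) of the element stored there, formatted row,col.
11,6

lane 15⇒15/4=3, 15 mod 4=3
i=2  r:3+8⇒11  c:2·3+0⇒6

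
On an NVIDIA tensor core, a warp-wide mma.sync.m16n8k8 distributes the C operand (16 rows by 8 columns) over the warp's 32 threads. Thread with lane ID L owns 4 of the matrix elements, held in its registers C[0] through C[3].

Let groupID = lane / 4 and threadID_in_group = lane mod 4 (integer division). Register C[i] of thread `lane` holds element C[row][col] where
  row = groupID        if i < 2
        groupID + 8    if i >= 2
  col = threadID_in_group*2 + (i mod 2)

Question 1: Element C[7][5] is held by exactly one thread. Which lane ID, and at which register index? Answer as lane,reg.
r=7->g=7,rb=0  c=5->t=2,b0=1
L=7*4+2=30  i=0*2+1=1

30,1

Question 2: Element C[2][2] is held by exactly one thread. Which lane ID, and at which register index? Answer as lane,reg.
r=2→G=2,rhi=0  c=2→T=1,p=0
L=2*4+1=9  i=0*2+0=0

9,0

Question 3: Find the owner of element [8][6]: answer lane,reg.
r=8⇒gr=0,Rb=1  c=6⇒th=3,odd=0
L=0*4+3=3  i=1*2+0=2

3,2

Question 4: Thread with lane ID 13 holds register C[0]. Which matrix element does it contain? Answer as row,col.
L=13=>grp=13>>2=3, tig=13&3=1
[0]=>row 3+0=3  col 1·2+0=2

3,2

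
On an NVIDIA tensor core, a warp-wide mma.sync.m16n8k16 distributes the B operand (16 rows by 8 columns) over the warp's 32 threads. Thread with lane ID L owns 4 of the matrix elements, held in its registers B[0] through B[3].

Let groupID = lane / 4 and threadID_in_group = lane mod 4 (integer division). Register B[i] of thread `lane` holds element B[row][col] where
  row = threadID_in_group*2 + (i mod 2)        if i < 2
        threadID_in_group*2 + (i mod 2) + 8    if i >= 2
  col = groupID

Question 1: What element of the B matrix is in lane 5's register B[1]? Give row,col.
3,1

5: gid=1,tid=1
[1] (1*2+1+0,1) = (3,1)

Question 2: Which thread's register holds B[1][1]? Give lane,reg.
c: 1->gid=1  r: 1->r8=0,tid=0,i&1=1
L=1*4+0=4  i=0*2+1=1

4,1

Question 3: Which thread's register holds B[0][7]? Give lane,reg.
28,0

c=7->g=7  r=0->rb=0,t=0,b0=0
L=7*4+0=28  i=0*2+0=0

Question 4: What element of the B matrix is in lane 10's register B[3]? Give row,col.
13,2

lane 10: gr=2 (10/4), th=2 (10%4)
i=3: r=2*2+1+8=13, c=gr=2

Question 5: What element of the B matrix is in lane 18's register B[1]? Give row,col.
5,4

L=18->gid=18>>2=4, tid=18&3=2
[1]->row 2·2+1+0=5  col gid=4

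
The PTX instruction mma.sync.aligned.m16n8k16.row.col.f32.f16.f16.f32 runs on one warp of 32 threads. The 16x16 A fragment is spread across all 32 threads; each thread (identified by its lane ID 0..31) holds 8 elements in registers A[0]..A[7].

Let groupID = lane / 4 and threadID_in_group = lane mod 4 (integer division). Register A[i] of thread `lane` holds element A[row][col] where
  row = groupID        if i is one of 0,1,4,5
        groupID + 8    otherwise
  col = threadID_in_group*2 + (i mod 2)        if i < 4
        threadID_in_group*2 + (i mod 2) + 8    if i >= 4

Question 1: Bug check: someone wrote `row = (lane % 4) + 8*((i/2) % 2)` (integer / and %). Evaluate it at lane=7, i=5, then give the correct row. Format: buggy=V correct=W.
`(lane % 4) + 8*((i/2) % 2)`[7,5]⇒3
lane 7⇒7/4=1, 7 mod 4=3
i=5  r:1+0⇒1  c:2·3+1+8⇒15
row: 3 vs 1

buggy=3 correct=1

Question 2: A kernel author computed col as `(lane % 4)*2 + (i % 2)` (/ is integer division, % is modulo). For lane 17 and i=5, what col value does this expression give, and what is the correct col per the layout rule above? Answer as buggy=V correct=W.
`(lane % 4)*2 + (i % 2)`[17,5]=>3
L=17=>grp=17>>2=4, tig=17&3=1
[5]=>row 4+0=4  col 1·2+1+8=11
col: 3 vs 11

buggy=3 correct=11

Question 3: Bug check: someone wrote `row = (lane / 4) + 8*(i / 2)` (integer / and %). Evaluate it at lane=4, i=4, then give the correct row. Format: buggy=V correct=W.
buggy=17 correct=1

`(lane / 4) + 8*(i / 2)`[4,4]=>17
lane 4=>4/4=1, 4 mod 4=0
i=4  r:1+0=>1  c:2·0+0+8=>8
row: 17 vs 1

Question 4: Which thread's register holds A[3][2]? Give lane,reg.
r: 3->gid=3,r8=0  c: 2->c8=0,tid=1,i&1=0
L=3*4+1=13  i=0*4+0*2+0=0

13,0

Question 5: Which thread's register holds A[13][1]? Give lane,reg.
20,3

r: 13->gid=5,r8=1  c: 1->c8=0,tid=0,i&1=1
L=5*4+0=20  i=0*4+1*2+1=3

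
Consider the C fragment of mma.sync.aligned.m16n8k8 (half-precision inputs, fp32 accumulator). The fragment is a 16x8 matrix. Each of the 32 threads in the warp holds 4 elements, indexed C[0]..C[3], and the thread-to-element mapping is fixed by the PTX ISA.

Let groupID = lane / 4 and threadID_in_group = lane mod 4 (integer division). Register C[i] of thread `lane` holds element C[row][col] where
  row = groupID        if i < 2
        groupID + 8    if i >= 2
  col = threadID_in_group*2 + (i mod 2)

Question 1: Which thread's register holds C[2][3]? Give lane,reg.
9,1

r: 2->gid=2,r8=0  c: 3->tid=1,i&1=1
L=2*4+1=9  i=0*2+1=1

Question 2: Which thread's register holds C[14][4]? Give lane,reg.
r: 14->gid=6,r8=1  c: 4->tid=2,i&1=0
L=6*4+2=26  i=1*2+0=2

26,2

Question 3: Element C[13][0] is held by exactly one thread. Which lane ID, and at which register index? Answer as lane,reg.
r:13=>grp=5,rB=1  c:0=>tig=0,lo=0
L=5*4+0=20  i=1*2+0=2

20,2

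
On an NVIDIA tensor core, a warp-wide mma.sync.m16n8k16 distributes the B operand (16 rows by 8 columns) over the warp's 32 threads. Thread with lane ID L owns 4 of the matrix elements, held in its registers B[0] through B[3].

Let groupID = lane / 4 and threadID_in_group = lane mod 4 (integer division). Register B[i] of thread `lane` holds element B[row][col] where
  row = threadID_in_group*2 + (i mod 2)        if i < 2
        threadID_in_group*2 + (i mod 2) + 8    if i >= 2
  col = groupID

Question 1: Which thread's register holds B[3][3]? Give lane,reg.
c: 3->gid=3  r: 3->r8=0,tid=1,i&1=1
L=3*4+1=13  i=0*2+1=1

13,1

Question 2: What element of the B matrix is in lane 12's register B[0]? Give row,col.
L=12->g=12>>2=3, t=12&3=0
[0]->row 0·2+0+0=0  col g=3

0,3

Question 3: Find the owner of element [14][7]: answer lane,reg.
31,2

c=7→G=7  r=14→rhi=1,T=3,p=0
L=7*4+3=31  i=1*2+0=2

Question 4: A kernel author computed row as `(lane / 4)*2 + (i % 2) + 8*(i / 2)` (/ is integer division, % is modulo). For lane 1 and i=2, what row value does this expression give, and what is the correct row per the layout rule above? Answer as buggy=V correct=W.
buggy=8 correct=10

`(lane / 4)*2 + (i % 2) + 8*(i / 2)`[1,2]->8
L=1->gid=1>>2=0, tid=1&3=1
[2]->row 1·2+0+8=10  col gid=0
row: 8 vs 10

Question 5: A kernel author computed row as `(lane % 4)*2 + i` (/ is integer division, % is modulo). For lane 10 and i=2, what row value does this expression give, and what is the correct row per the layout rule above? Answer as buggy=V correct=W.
buggy=6 correct=12

`(lane % 4)*2 + i`[10,2]=>6
lane 10=>10/4=2, 10 mod 4=2
i=2  r:2·2+0+8=>12  c:2
row: 6 vs 12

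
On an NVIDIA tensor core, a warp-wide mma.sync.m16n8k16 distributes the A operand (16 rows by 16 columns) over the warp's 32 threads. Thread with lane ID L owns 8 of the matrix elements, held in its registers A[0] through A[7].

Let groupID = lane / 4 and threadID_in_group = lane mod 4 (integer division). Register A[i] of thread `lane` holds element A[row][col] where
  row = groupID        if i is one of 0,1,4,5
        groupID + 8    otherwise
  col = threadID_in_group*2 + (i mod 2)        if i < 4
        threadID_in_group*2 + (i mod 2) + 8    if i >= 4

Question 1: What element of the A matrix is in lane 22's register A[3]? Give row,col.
13,5

22: G=5,T=2
[3] (5+8,2*2+1+0) = (13,5)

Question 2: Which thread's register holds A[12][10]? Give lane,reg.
r: 12->gid=4,r8=1  c: 10->c8=1,tid=1,i&1=0
L=4*4+1=17  i=1*4+1*2+0=6

17,6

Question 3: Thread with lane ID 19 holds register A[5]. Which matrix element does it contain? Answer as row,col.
lane 19: G=4 (19/4), T=3 (19%4)
i=5: r=4+0=4, c=3*2+1+8=15

4,15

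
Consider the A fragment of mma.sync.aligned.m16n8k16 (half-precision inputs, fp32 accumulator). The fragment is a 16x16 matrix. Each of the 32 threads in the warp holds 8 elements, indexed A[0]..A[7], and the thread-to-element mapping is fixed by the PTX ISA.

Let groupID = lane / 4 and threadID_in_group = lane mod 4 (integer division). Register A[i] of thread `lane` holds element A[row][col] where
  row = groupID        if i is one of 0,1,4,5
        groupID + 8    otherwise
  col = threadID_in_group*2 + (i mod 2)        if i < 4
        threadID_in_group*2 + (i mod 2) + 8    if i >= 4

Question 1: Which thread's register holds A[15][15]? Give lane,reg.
r: 15->gid=7,r8=1  c: 15->c8=1,tid=3,i&1=1
L=7*4+3=31  i=1*4+1*2+1=7

31,7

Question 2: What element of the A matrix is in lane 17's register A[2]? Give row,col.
lane 17: gr=4 (17/4), th=1 (17%4)
i=2: r=4+8=12, c=1*2+0+0=2

12,2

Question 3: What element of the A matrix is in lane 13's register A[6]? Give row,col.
11,10

L=13→G=13>>2=3, T=13&3=1
[6]→row 3+8=11  col 1·2+0+8=10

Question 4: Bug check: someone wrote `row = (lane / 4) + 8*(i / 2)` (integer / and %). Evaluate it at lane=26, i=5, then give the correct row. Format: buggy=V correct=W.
buggy=22 correct=6

`(lane / 4) + 8*(i / 2)`[26,5]→22
L=26→G=26>>2=6, T=26&3=2
[5]→row 6+0=6  col 2·2+1+8=13
row: 22 vs 6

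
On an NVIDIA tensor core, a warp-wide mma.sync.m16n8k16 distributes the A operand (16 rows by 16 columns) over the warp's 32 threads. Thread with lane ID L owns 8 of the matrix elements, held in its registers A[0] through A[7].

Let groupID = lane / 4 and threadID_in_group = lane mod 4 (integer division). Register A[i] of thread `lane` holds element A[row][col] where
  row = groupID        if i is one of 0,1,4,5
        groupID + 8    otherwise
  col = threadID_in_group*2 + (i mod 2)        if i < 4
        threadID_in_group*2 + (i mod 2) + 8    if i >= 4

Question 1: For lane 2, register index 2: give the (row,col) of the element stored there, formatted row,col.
L=2->g=2>>2=0, t=2&3=2
[2]->row 0+8=8  col 2·2+0+0=4

8,4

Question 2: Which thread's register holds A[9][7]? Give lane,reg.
7,3

r=9⇒gr=1,Rb=1  c=7⇒Cb=0,th=3,odd=1
L=1*4+3=7  i=0*4+1*2+1=3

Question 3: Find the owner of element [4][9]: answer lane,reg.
r=4⇒gr=4,Rb=0  c=9⇒Cb=1,th=0,odd=1
L=4*4+0=16  i=1*4+0*2+1=5

16,5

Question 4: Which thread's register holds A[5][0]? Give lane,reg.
r=5→G=5,rhi=0  c=0→chi=0,T=0,p=0
L=5*4+0=20  i=0*4+0*2+0=0

20,0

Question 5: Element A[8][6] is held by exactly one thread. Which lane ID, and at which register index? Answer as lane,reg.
3,2

r:8=>grp=0,rB=1  c:6=>cB=0,tig=3,lo=0
L=0*4+3=3  i=0*4+1*2+0=2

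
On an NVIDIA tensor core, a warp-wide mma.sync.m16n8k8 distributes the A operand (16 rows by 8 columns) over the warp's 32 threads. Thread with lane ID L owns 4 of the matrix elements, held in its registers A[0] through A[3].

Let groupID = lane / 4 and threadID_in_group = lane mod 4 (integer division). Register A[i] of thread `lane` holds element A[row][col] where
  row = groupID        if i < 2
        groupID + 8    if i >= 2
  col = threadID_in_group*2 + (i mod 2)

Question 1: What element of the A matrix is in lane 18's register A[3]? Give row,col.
12,5

18: g=4,t=2
[3] (4+8,2*2+1) = (12,5)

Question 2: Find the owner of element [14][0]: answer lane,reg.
r=14→G=6,rhi=1  c=0→T=0,p=0
L=6*4+0=24  i=1*2+0=2

24,2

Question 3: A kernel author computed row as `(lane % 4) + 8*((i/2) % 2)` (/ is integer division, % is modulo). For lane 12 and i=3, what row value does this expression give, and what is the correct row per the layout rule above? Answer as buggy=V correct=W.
`(lane % 4) + 8*((i/2) % 2)`[12,3]=>8
lane 12: grp=3 (12/4), tig=0 (12%4)
i=3: r=3+8=11, c=0*2+1=1
row: 8 vs 11

buggy=8 correct=11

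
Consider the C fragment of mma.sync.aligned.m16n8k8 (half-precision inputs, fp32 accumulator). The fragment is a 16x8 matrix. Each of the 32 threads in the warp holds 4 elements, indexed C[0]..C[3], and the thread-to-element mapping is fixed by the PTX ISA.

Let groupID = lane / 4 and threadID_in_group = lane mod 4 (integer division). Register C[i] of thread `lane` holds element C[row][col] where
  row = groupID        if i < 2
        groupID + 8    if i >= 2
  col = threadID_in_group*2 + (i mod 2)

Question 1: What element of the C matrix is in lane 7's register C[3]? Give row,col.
9,7

lane 7: grp=1 (7/4), tig=3 (7%4)
i=3: r=1+8=9, c=3*2+1=7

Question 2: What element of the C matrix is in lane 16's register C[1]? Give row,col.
4,1

lane 16=>16/4=4, 16 mod 4=0
i=1  r:4+0=>4  c:2·0+1=>1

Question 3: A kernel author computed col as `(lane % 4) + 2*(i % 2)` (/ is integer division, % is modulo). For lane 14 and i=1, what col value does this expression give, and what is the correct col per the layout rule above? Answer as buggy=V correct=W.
buggy=4 correct=5

`(lane % 4) + 2*(i % 2)`[14,1]->4
14: gid=3,tid=2
[1] (3+0,2*2+1) = (3,5)
col: 4 vs 5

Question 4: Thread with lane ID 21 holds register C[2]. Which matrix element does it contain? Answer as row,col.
L=21⇒gr=21>>2=5, th=21&3=1
[2]⇒row 5+8=13  col 1·2+0=2

13,2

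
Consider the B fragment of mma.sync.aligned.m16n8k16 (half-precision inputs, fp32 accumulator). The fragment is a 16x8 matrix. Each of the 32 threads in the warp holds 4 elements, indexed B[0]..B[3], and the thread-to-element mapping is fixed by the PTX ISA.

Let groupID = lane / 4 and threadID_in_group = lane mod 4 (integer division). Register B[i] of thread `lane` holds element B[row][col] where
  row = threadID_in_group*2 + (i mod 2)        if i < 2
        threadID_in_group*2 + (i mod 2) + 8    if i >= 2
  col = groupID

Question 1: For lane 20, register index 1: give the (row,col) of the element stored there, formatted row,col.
lane 20→20/4=5, 20 mod 4=0
i=1  r:2·0+1+0→1  c:5

1,5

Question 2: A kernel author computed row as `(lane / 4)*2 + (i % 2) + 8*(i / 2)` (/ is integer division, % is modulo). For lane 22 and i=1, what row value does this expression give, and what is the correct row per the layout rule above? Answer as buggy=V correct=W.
buggy=11 correct=5

`(lane / 4)*2 + (i % 2) + 8*(i / 2)`[22,1]->11
lane 22->22/4=5, 22 mod 4=2
i=1  r:2·2+1+0->5  c:5
row: 11 vs 5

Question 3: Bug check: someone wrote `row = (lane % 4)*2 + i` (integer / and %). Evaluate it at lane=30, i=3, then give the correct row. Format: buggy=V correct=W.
buggy=7 correct=13

`(lane % 4)*2 + i`[30,3]->7
lane 30->30/4=7, 30 mod 4=2
i=3  r:2·2+1+8->13  c:7
row: 7 vs 13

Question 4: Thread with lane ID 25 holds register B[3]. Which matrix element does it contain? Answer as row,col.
lane 25: g=6 (25/4), t=1 (25%4)
i=3: r=1*2+1+8=11, c=g=6

11,6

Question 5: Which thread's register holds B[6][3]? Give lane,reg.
c:3=>grp=3  r:6=>rB=0,tig=3,lo=0
L=3*4+3=15  i=0*2+0=0

15,0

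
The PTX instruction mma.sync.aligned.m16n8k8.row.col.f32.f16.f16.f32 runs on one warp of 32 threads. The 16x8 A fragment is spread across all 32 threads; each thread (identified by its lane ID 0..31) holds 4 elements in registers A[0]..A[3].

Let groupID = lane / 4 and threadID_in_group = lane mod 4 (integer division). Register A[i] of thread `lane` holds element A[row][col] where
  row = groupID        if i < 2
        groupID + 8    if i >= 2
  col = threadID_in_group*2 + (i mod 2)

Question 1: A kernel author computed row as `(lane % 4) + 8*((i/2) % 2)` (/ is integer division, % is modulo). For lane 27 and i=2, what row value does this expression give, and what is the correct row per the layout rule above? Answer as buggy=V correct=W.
buggy=11 correct=14

`(lane % 4) + 8*((i/2) % 2)`[27,2]⇒11
lane 27⇒27/4=6, 27 mod 4=3
i=2  r:6+8⇒14  c:2·3+0⇒6
row: 11 vs 14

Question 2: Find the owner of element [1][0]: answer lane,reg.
4,0

r:1=>grp=1,rB=0  c:0=>tig=0,lo=0
L=1*4+0=4  i=0*2+0=0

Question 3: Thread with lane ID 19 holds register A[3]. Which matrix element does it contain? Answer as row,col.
12,7

19: gid=4,tid=3
[3] (4+8,3*2+1) = (12,7)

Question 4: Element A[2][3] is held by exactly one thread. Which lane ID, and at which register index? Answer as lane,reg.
r=2⇒gr=2,Rb=0  c=3⇒th=1,odd=1
L=2*4+1=9  i=0*2+1=1

9,1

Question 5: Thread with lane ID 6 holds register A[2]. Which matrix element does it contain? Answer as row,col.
lane 6->6/4=1, 6 mod 4=2
i=2  r:1+8->9  c:2·2+0->4

9,4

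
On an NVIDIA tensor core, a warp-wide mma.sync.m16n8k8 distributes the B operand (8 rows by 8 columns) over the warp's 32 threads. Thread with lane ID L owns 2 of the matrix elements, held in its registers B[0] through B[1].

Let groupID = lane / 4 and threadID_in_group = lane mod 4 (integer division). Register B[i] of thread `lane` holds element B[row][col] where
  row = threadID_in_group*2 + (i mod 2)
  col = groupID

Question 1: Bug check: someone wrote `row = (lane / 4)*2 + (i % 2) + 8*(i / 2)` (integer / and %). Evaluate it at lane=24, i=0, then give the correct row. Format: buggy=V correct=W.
`(lane / 4)*2 + (i % 2) + 8*(i / 2)`[24,0]→12
24: G=6,T=0
[0] (0*2+0,6) = (0,6)
row: 12 vs 0

buggy=12 correct=0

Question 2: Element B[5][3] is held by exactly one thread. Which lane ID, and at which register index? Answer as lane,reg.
c=3⇒gr=3  r=5⇒th=2,odd=1
L=3*4+2=14  i=1=1

14,1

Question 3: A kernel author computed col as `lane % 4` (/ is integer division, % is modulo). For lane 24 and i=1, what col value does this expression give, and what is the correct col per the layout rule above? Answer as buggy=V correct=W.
buggy=0 correct=6

`lane % 4`[24,1]⇒0
lane 24⇒24/4=6, 24 mod 4=0
i=1  r:2·0+1⇒1  c:6
col: 0 vs 6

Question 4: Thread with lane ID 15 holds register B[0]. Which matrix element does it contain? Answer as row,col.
6,3

L=15=>grp=15>>2=3, tig=15&3=3
[0]=>row 3·2+0=6  col grp=3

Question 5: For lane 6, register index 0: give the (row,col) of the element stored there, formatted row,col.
L=6⇒gr=6>>2=1, th=6&3=2
[0]⇒row 2·2+0=4  col gr=1

4,1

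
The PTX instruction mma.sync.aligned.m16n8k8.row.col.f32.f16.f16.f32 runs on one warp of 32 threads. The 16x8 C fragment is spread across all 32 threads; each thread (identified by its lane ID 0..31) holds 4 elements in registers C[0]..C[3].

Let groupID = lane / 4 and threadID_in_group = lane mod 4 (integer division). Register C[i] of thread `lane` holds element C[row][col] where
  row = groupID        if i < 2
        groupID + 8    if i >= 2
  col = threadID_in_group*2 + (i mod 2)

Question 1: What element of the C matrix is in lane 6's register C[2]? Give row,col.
6: grp=1,tig=2
[2] (1+8,2*2+0) = (9,4)

9,4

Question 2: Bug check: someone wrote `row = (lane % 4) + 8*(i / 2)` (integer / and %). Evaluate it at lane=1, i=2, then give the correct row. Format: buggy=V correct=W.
buggy=9 correct=8

`(lane % 4) + 8*(i / 2)`[1,2]=>9
1: grp=0,tig=1
[2] (0+8,1*2+0) = (8,2)
row: 9 vs 8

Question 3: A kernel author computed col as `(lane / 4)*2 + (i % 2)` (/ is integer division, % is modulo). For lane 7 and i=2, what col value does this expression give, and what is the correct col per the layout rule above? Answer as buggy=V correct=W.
`(lane / 4)*2 + (i % 2)`[7,2]->2
L=7->g=7>>2=1, t=7&3=3
[2]->row 1+8=9  col 3·2+0=6
col: 2 vs 6

buggy=2 correct=6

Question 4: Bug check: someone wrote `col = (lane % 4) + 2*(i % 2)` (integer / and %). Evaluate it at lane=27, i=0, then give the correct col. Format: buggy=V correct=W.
`(lane % 4) + 2*(i % 2)`[27,0]->3
L=27->gid=27>>2=6, tid=27&3=3
[0]->row 6+0=6  col 3·2+0=6
col: 3 vs 6

buggy=3 correct=6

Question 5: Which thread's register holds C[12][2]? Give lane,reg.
17,2

r=12⇒gr=4,Rb=1  c=2⇒th=1,odd=0
L=4*4+1=17  i=1*2+0=2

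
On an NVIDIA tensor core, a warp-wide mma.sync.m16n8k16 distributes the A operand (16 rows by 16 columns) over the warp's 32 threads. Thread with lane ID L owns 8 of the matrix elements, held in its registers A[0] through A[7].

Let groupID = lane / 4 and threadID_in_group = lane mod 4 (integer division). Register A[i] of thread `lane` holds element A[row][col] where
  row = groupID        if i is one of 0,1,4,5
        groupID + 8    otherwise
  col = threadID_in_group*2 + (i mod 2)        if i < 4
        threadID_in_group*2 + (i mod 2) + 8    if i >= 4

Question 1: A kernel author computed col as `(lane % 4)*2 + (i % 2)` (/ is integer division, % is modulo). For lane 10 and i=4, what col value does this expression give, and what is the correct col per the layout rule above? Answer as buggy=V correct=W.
`(lane % 4)*2 + (i % 2)`[10,4]->4
L=10->g=10>>2=2, t=10&3=2
[4]->row 2+0=2  col 2·2+0+8=12
col: 4 vs 12

buggy=4 correct=12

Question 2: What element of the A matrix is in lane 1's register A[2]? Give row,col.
8,2

L=1→G=1>>2=0, T=1&3=1
[2]→row 0+8=8  col 1·2+0+0=2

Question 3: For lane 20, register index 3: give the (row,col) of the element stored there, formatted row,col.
lane 20→20/4=5, 20 mod 4=0
i=3  r:5+8→13  c:2·0+1+0→1

13,1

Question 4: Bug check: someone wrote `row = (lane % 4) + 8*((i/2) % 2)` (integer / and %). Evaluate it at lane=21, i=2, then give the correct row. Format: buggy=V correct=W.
`(lane % 4) + 8*((i/2) % 2)`[21,2]⇒9
lane 21⇒21/4=5, 21 mod 4=1
i=2  r:5+8⇒13  c:2·1+0+0⇒2
row: 9 vs 13

buggy=9 correct=13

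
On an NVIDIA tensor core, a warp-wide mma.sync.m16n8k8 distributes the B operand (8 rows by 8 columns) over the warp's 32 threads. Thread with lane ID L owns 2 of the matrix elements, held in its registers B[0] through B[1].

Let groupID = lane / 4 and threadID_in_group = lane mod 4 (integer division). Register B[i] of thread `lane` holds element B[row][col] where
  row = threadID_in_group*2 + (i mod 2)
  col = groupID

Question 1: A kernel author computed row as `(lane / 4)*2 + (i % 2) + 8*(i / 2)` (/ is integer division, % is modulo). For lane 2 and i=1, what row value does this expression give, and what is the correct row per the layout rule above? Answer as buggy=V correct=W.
buggy=1 correct=5

`(lane / 4)*2 + (i % 2) + 8*(i / 2)`[2,1]→1
L=2→G=2>>2=0, T=2&3=2
[1]→row 2·2+1=5  col G=0
row: 1 vs 5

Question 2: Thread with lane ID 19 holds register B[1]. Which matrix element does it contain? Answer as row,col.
19: g=4,t=3
[1] (3*2+1,4) = (7,4)

7,4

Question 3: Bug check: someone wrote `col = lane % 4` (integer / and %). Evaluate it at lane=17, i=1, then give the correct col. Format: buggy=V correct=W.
buggy=1 correct=4

`lane % 4`[17,1]⇒1
lane 17⇒17/4=4, 17 mod 4=1
i=1  r:2·1+1⇒3  c:4
col: 1 vs 4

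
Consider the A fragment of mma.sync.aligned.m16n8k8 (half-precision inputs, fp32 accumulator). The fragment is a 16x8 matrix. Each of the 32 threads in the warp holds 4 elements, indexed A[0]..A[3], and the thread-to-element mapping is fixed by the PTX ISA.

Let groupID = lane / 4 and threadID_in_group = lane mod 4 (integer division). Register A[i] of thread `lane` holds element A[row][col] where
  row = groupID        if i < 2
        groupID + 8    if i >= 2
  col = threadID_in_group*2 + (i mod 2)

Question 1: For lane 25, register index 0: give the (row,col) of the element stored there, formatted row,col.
6,2

L=25->g=25>>2=6, t=25&3=1
[0]->row 6+0=6  col 1·2+0=2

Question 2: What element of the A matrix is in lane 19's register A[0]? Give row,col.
L=19->g=19>>2=4, t=19&3=3
[0]->row 4+0=4  col 3·2+0=6

4,6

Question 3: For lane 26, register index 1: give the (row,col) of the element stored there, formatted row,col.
6,5

lane 26: G=6 (26/4), T=2 (26%4)
i=1: r=6+0=6, c=2*2+1=5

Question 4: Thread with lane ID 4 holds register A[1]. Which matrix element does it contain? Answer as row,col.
4: G=1,T=0
[1] (1+0,0*2+1) = (1,1)

1,1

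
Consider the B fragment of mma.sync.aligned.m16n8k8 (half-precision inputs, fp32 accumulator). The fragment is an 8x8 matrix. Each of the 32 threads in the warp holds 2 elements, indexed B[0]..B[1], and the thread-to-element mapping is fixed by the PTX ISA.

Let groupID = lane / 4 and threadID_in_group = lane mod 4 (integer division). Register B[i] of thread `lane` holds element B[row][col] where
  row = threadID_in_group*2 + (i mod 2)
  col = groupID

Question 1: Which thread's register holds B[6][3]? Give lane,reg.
c=3->g=3  r=6->t=3,b0=0
L=3*4+3=15  i=0=0

15,0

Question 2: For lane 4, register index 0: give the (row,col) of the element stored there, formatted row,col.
0,1

4: G=1,T=0
[0] (0*2+0,1) = (0,1)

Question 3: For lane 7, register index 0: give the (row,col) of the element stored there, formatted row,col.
6,1

L=7→G=7>>2=1, T=7&3=3
[0]→row 3·2+0=6  col G=1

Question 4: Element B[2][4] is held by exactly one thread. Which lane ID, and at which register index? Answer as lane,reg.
c:4=>grp=4  r:2=>tig=1,lo=0
L=4*4+1=17  i=0=0

17,0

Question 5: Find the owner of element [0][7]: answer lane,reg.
28,0

c=7⇒gr=7  r=0⇒th=0,odd=0
L=7*4+0=28  i=0=0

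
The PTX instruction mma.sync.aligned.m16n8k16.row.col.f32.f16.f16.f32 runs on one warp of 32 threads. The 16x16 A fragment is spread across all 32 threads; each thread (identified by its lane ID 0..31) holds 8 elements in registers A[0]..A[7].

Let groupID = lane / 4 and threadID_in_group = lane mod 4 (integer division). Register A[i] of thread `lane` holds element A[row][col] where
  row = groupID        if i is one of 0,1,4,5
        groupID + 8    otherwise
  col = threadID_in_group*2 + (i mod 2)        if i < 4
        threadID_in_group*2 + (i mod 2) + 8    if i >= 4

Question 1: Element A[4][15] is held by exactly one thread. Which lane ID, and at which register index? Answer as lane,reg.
19,5

r:4=>grp=4,rB=0  c:15=>cB=1,tig=3,lo=1
L=4*4+3=19  i=1*4+0*2+1=5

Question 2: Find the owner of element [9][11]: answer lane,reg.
5,7

r=9⇒gr=1,Rb=1  c=11⇒Cb=1,th=1,odd=1
L=1*4+1=5  i=1*4+1*2+1=7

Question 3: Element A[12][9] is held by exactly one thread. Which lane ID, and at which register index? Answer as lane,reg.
16,7

r=12->g=4,rb=1  c=9->cb=1,t=0,b0=1
L=4*4+0=16  i=1*4+1*2+1=7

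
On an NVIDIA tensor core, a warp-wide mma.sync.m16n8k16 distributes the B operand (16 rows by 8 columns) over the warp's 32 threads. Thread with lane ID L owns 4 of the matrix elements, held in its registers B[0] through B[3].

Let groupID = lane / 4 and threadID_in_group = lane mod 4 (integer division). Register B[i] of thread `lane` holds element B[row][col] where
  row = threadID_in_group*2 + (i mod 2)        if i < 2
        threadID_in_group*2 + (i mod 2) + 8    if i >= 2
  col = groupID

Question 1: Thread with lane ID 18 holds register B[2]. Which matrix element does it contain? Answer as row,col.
18: grp=4,tig=2
[2] (2*2+0+8,4) = (12,4)

12,4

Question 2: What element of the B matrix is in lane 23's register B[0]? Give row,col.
lane 23: gid=5 (23/4), tid=3 (23%4)
i=0: r=3*2+0+0=6, c=gid=5

6,5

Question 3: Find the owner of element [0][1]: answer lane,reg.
c: 1->gid=1  r: 0->r8=0,tid=0,i&1=0
L=1*4+0=4  i=0*2+0=0

4,0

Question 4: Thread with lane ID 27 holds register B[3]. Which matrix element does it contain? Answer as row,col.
27: G=6,T=3
[3] (3*2+1+8,6) = (15,6)

15,6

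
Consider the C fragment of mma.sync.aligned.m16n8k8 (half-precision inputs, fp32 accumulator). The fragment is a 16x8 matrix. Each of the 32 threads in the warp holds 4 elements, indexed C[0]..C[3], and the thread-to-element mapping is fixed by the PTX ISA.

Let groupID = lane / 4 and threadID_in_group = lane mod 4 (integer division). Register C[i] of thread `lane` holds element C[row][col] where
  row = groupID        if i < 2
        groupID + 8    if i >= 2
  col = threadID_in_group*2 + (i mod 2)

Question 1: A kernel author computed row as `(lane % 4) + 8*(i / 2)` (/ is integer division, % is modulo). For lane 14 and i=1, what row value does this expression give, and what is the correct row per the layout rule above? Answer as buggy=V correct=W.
buggy=2 correct=3

`(lane % 4) + 8*(i / 2)`[14,1]→2
L=14→G=14>>2=3, T=14&3=2
[1]→row 3+0=3  col 2·2+1=5
row: 2 vs 3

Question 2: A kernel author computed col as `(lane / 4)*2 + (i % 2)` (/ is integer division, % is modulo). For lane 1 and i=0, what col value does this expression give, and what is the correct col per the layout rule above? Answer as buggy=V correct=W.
buggy=0 correct=2

`(lane / 4)*2 + (i % 2)`[1,0]→0
1: G=0,T=1
[0] (0+0,1*2+0) = (0,2)
col: 0 vs 2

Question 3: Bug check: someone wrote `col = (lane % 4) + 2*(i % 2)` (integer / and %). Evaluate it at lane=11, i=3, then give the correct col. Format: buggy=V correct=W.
`(lane % 4) + 2*(i % 2)`[11,3]->5
L=11->g=11>>2=2, t=11&3=3
[3]->row 2+8=10  col 3·2+1=7
col: 5 vs 7

buggy=5 correct=7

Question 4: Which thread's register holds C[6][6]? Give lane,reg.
r=6⇒gr=6,Rb=0  c=6⇒th=3,odd=0
L=6*4+3=27  i=0*2+0=0

27,0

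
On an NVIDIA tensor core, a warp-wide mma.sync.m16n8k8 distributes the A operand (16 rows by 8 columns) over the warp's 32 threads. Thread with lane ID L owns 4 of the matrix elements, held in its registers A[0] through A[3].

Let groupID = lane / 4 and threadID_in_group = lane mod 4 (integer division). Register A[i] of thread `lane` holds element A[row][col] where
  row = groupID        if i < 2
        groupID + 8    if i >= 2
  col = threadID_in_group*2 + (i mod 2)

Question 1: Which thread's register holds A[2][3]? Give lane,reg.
r: 2->gid=2,r8=0  c: 3->tid=1,i&1=1
L=2*4+1=9  i=0*2+1=1

9,1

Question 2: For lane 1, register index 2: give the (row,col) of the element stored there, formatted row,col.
8,2

lane 1→1/4=0, 1 mod 4=1
i=2  r:0+8→8  c:2·1+0→2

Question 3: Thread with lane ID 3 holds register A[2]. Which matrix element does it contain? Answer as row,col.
lane 3→3/4=0, 3 mod 4=3
i=2  r:0+8→8  c:2·3+0→6

8,6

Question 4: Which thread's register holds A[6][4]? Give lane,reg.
26,0

r: 6->gid=6,r8=0  c: 4->tid=2,i&1=0
L=6*4+2=26  i=0*2+0=0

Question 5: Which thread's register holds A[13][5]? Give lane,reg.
r=13->g=5,rb=1  c=5->t=2,b0=1
L=5*4+2=22  i=1*2+1=3

22,3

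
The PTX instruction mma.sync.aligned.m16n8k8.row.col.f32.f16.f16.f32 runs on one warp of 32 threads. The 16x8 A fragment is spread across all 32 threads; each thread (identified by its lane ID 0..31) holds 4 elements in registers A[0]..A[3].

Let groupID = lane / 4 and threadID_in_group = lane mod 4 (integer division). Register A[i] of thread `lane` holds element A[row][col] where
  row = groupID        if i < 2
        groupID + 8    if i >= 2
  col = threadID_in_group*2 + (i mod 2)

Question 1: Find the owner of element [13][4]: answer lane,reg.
r=13⇒gr=5,Rb=1  c=4⇒th=2,odd=0
L=5*4+2=22  i=1*2+0=2

22,2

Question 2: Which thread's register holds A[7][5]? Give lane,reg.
r=7->g=7,rb=0  c=5->t=2,b0=1
L=7*4+2=30  i=0*2+1=1

30,1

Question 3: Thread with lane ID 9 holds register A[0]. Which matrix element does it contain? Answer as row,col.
lane 9: gr=2 (9/4), th=1 (9%4)
i=0: r=2+0=2, c=1*2+0=2

2,2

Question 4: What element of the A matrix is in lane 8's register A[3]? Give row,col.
10,1

8: grp=2,tig=0
[3] (2+8,0*2+1) = (10,1)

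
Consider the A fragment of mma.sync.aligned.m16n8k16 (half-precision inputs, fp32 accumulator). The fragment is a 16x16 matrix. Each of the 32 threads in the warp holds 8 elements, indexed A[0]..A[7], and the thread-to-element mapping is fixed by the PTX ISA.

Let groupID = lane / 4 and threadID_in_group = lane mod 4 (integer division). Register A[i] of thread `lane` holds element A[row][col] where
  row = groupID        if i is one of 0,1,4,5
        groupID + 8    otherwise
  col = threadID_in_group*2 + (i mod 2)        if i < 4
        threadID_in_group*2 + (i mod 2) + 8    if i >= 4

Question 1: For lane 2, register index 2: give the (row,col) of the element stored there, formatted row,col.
8,4

lane 2->2/4=0, 2 mod 4=2
i=2  r:0+8->8  c:2·2+0+0->4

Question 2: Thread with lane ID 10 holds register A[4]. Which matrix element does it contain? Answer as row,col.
L=10->gid=10>>2=2, tid=10&3=2
[4]->row 2+0=2  col 2·2+0+8=12

2,12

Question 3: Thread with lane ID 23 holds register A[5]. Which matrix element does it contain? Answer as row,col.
5,15

lane 23: gid=5 (23/4), tid=3 (23%4)
i=5: r=5+0=5, c=3*2+1+8=15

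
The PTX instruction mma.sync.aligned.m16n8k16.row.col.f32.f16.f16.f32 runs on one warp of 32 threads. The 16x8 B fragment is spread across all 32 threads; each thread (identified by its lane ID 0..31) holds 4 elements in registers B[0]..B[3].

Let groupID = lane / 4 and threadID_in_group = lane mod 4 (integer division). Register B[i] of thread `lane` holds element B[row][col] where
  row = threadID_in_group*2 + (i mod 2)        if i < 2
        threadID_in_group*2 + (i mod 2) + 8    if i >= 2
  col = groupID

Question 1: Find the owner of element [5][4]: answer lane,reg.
18,1

c:4=>grp=4  r:5=>rB=0,tig=2,lo=1
L=4*4+2=18  i=0*2+1=1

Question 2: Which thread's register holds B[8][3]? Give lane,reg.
12,2

c=3->g=3  r=8->rb=1,t=0,b0=0
L=3*4+0=12  i=1*2+0=2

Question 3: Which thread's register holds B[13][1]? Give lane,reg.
6,3

c=1⇒gr=1  r=13⇒Rb=1,th=2,odd=1
L=1*4+2=6  i=1*2+1=3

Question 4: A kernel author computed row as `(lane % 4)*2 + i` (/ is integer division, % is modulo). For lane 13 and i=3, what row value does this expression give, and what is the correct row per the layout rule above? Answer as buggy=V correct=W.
`(lane % 4)*2 + i`[13,3]->5
13: gid=3,tid=1
[3] (1*2+1+8,3) = (11,3)
row: 5 vs 11

buggy=5 correct=11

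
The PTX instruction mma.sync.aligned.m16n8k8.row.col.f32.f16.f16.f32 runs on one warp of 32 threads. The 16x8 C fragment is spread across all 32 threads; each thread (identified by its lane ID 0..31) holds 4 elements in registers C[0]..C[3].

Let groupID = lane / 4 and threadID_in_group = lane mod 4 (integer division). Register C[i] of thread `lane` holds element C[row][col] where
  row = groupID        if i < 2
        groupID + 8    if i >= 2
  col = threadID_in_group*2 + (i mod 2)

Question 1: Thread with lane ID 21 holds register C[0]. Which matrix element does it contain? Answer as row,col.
21: gr=5,th=1
[0] (5+0,1*2+0) = (5,2)

5,2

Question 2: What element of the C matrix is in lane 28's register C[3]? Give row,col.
L=28->gid=28>>2=7, tid=28&3=0
[3]->row 7+8=15  col 0·2+1=1

15,1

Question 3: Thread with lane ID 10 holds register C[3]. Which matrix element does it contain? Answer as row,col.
10,5

lane 10⇒10/4=2, 10 mod 4=2
i=3  r:2+8⇒10  c:2·2+1⇒5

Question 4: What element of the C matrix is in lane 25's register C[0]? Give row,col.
6,2

25: gr=6,th=1
[0] (6+0,1*2+0) = (6,2)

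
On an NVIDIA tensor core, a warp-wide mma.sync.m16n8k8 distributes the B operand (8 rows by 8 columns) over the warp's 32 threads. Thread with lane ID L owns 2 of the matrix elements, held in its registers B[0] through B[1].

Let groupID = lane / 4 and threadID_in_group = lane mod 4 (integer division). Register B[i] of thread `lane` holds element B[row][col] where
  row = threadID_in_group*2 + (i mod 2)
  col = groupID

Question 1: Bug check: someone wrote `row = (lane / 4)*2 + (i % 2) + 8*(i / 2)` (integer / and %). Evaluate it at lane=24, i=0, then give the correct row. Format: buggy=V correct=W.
buggy=12 correct=0

`(lane / 4)*2 + (i % 2) + 8*(i / 2)`[24,0]→12
lane 24→24/4=6, 24 mod 4=0
i=0  r:2·0+0→0  c:6
row: 12 vs 0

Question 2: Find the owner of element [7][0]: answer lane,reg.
3,1

c=0⇒gr=0  r=7⇒th=3,odd=1
L=0*4+3=3  i=1=1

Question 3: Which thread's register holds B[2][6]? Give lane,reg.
25,0

c=6->g=6  r=2->t=1,b0=0
L=6*4+1=25  i=0=0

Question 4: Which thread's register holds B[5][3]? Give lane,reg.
c:3=>grp=3  r:5=>tig=2,lo=1
L=3*4+2=14  i=1=1

14,1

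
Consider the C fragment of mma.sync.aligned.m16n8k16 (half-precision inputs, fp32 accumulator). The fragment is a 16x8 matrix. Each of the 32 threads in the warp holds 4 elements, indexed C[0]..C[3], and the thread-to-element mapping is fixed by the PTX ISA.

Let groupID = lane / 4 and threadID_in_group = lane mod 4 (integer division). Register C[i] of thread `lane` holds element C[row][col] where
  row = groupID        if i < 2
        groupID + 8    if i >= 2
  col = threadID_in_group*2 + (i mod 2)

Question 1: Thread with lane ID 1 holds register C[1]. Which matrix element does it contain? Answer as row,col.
lane 1->1/4=0, 1 mod 4=1
i=1  r:0+0->0  c:2·1+1->3

0,3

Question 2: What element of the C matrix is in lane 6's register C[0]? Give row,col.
1,4

lane 6=>6/4=1, 6 mod 4=2
i=0  r:1+0=>1  c:2·2+0=>4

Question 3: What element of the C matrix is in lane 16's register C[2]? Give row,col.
lane 16→16/4=4, 16 mod 4=0
i=2  r:4+8→12  c:2·0+0→0

12,0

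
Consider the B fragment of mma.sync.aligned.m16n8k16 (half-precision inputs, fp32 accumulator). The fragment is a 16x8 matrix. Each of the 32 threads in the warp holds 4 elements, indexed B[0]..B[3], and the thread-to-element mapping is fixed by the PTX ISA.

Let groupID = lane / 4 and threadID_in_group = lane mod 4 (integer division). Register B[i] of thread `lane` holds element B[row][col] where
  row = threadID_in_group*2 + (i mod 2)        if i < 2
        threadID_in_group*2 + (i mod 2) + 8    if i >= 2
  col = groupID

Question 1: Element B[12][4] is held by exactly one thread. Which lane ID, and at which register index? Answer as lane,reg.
18,2

c: 4->gid=4  r: 12->r8=1,tid=2,i&1=0
L=4*4+2=18  i=1*2+0=2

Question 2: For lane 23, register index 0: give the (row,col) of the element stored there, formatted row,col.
6,5

L=23->gid=23>>2=5, tid=23&3=3
[0]->row 3·2+0+0=6  col gid=5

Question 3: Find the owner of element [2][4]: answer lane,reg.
17,0

c:4=>grp=4  r:2=>rB=0,tig=1,lo=0
L=4*4+1=17  i=0*2+0=0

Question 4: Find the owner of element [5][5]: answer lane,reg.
22,1

c=5->g=5  r=5->rb=0,t=2,b0=1
L=5*4+2=22  i=0*2+1=1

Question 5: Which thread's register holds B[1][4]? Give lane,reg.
c: 4->gid=4  r: 1->r8=0,tid=0,i&1=1
L=4*4+0=16  i=0*2+1=1

16,1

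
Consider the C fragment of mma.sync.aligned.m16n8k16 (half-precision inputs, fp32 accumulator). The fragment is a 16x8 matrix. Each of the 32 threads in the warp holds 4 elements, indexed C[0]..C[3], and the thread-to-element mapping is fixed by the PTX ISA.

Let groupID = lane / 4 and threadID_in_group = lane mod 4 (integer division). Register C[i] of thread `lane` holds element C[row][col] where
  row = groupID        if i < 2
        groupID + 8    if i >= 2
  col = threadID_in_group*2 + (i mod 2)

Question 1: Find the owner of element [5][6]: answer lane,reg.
r:5=>grp=5,rB=0  c:6=>tig=3,lo=0
L=5*4+3=23  i=0*2+0=0

23,0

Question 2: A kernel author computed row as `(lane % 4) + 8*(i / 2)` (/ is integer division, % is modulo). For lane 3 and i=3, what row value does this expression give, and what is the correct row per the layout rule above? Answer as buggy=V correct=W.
buggy=11 correct=8

`(lane % 4) + 8*(i / 2)`[3,3]=>11
lane 3=>3/4=0, 3 mod 4=3
i=3  r:0+8=>8  c:2·3+1=>7
row: 11 vs 8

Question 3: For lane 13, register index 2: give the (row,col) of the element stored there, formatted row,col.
11,2

lane 13: G=3 (13/4), T=1 (13%4)
i=2: r=3+8=11, c=1*2+0=2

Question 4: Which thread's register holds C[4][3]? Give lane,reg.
r=4->g=4,rb=0  c=3->t=1,b0=1
L=4*4+1=17  i=0*2+1=1

17,1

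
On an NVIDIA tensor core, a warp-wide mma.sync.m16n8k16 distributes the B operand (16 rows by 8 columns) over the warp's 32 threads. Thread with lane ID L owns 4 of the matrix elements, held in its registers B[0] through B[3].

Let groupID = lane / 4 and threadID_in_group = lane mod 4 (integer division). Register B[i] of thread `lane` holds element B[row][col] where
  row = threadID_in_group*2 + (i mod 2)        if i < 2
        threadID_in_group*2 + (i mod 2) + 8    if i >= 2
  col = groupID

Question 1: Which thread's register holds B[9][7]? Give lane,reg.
28,3

c=7⇒gr=7  r=9⇒Rb=1,th=0,odd=1
L=7*4+0=28  i=1*2+1=3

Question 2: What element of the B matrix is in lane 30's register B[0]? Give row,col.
4,7

lane 30: g=7 (30/4), t=2 (30%4)
i=0: r=2*2+0+0=4, c=g=7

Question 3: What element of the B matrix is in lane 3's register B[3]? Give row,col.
15,0

L=3->g=3>>2=0, t=3&3=3
[3]->row 3·2+1+8=15  col g=0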